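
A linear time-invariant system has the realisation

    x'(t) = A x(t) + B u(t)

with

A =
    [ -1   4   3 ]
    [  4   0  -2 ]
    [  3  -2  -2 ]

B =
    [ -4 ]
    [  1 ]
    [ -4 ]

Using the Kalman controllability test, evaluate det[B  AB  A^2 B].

2356

AB = [[-4], [-8], [-6]]
A^2B = [[-46], [-4], [16]]
Controllability matrix C = [B  AB  A^2B] = [[-4, -4, -46], [1, -8, -4], [-4, -6, 16]]
Expanding along the first row, det(C) = (-4)·((-8)·16 - (-4)·(-6)) - (-4)·(1·16 - (-4)·(-4)) + (-46)·(1·(-6) - (-8)·(-4)) = (-4)·(-152) - (-4)·0 + (-46)·(-38) = 2356
Since det(C) ≠ 0, rank(C) = 3 and the system is completely controllable.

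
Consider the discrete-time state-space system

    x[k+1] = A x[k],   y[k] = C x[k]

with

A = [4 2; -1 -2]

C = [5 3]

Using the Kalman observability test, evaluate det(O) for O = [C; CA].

CA = [[17, 4]]
Observability matrix O = [C; CA] = [[5, 3], [17, 4]]
det(O) = 5·4 - 3·17 = 20 - 51 = -31
Since det(O) ≠ 0, rank(O) = 2 and the system is completely observable.

-31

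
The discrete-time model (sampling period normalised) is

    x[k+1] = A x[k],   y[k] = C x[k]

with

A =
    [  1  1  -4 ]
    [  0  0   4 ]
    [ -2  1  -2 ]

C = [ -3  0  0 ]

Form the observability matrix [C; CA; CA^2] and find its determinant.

CA = [[-3, -3, 12]]
CA^2 = [[-27, 9, -24]]
Observability matrix O = [C; CA; CA^2] = [[-3, 0, 0], [-3, -3, 12], [-27, 9, -24]]
Expanding along the first row, det(O) = (-3)·((-3)·(-24) - 12·9) - 0·((-3)·(-24) - 12·(-27)) + 0·((-3)·9 - (-3)·(-27)) = (-3)·(-36) - 0·396 + 0·(-108) = 108
Since det(O) ≠ 0, rank(O) = 3 and the system is completely observable.

108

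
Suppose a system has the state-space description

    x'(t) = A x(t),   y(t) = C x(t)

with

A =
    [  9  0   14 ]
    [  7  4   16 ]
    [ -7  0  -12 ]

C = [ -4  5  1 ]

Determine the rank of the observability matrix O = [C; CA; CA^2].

CA = [[-8, 20, 12]]
CA^2 = [[-16, 80, 64]]
Observability matrix O = [C; CA; CA^2] = [[-4, 5, 1], [-8, 20, 12], [-16, 80, 64]]
The columns c1, c2, c3 of O are linearly dependent: -c1 - c2 + c3 = 0 (check each entry), so rank(O) ≤ 2.
The 2×2 minor from rows 1, 2, columns 1, 2 is (-4)·20 - 5·(-8) = -80 - (-40) = -40 ≠ 0, so rank(O) = 2.
rank(O) = 2 < n = 3, so the pair (A, C) is not completely observable.

2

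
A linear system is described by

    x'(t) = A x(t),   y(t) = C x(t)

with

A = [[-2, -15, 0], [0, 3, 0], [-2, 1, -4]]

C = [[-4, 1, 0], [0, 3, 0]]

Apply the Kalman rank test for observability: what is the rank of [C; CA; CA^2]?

CA = [[8, 63, 0], [0, 9, 0]]
CA^2 = [[-16, 69, 0], [0, 27, 0]]
Observability matrix O = [C; CA; CA^2] = [[-4, 1, 0], [0, 3, 0], [8, 63, 0], [0, 9, 0], [-16, 69, 0], [0, 27, 0]]
Column 3 of O is identically zero, so rank(O) ≤ 2.
The 2×2 minor from rows 1, 2, columns 1, 2 is (-4)·3 - 1·0 = -12 - 0 = -12 ≠ 0, so rank(O) = 2.
rank(O) = 2 < n = 3, so the pair (A, C) is not completely observable.

2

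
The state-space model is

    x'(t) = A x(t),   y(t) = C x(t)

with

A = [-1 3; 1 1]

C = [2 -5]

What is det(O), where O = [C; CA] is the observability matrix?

-33

CA = [[-7, 1]]
Observability matrix O = [C; CA] = [[2, -5], [-7, 1]]
det(O) = 2·1 - (-5)·(-7) = 2 - 35 = -33
Since det(O) ≠ 0, rank(O) = 2 and the system is completely observable.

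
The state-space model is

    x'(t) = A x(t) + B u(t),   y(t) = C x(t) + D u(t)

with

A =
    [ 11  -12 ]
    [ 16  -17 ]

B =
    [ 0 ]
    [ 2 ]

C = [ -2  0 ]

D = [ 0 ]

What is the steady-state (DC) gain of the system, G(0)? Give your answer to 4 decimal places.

G(0) = C(-A)^{-1}B + D = -C A^{-1} B + D.
det A = 5, so A^{-1} = (1/5)·adj(A) = [[-17/5, 12/5], [-16/5, 11/5]]
A^{-1} B = [24/5, 22/5]^T
C A^{-1} B = -48/5
G(0) = D - C A^{-1} B = 0 - (-48/5) = 48/5 ≈ 9.6000

9.6000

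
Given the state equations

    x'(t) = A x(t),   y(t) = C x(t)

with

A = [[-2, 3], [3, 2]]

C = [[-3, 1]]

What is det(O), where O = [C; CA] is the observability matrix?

CA = [[9, -7]]
Observability matrix O = [C; CA] = [[-3, 1], [9, -7]]
det(O) = (-3)·(-7) - 1·9 = 21 - 9 = 12
Since det(O) ≠ 0, rank(O) = 2 and the system is completely observable.

12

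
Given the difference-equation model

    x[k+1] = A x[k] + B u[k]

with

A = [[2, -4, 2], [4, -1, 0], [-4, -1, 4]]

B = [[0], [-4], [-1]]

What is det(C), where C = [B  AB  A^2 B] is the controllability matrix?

AB = [[14], [4], [0]]
A^2B = [[12], [52], [-60]]
Controllability matrix C = [B  AB  A^2B] = [[0, 14, 12], [-4, 4, 52], [-1, 0, -60]]
Expanding along the first row, det(C) = 0·(4·(-60) - 52·0) - 14·((-4)·(-60) - 52·(-1)) + 12·((-4)·0 - 4·(-1)) = 0·(-240) - 14·292 + 12·4 = -4040
Since det(C) ≠ 0, rank(C) = 3 and the system is completely controllable.

-4040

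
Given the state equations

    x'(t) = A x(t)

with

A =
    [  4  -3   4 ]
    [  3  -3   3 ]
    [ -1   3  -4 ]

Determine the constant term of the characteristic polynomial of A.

Expand det(sI - A) for the 3×3 matrix.
p(s) = s^3 + 3s^2 - 12s - 9.
(Check: constant term = det(-A) = (-1)^3 det A = -9; coefficient of s^2 = -tr A = 3.)
The constant term is -9.

-9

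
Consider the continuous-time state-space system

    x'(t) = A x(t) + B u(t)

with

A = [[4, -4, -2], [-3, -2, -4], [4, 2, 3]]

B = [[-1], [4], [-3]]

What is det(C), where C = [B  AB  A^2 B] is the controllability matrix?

AB = [[-14], [7], [-5]]
A^2B = [[-74], [48], [-57]]
Controllability matrix C = [B  AB  A^2B] = [[-1, -14, -74], [4, 7, 48], [-3, -5, -57]]
Expanding along the first row, det(C) = (-1)·(7·(-57) - 48·(-5)) - (-14)·(4·(-57) - 48·(-3)) + (-74)·(4·(-5) - 7·(-3)) = (-1)·(-159) - (-14)·(-84) + (-74)·1 = -1091
Since det(C) ≠ 0, rank(C) = 3 and the system is completely controllable.

-1091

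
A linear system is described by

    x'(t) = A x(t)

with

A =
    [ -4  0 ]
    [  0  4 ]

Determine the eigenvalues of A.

-4, 4

det(sI - A) = s^2 - (tr A)s + det A, with tr A = (-4) + 4 = 0 and det A = (-4)·4 - 0·0 = -16 - 0 = -16.
So p(s) = det(sI - A) = s^2 - 16.
Factor s^2 - 16: two numbers with sum 0 and product -16 are 4 and -4, so s^2 - 16 = (s - 4)(s + 4).
Hence p(s) = (s - 4) (s + 4), with roots -4, 4.
At least one eigenvalue has non-negative real part, so the system is not asymptotically stable.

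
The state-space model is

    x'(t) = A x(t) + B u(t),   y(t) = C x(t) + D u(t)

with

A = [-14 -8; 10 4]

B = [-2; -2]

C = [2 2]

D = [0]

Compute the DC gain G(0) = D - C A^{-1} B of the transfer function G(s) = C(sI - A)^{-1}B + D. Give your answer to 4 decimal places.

-2.0000

G(0) = C(-A)^{-1}B + D = -C A^{-1} B + D.
det A = 24, so A^{-1} = (1/24)·adj(A) = [[1/6, 1/3], [-5/12, -7/12]]
A^{-1} B = [-1, 2]^T
C A^{-1} B = 2
G(0) = D - C A^{-1} B = 0 - (2) = -2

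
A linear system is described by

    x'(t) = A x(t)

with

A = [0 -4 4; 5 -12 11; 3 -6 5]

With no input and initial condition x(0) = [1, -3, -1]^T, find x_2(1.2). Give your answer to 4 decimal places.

1.3946

det(sI - A) = s^3 - (tr A)s^2 + (M11 + M22 + M33)s - det A, where Mii is the 2×2 principal minor of A obtained by deleting row i and column i.
tr A = 0 + (-12) + 5 = -7; M11 = (-12)·5 - 11·(-6) = -60 - (-66) = 6; M22 = 0·5 - 4·3 = 0 - 12 = -12; M33 = 0·(-12) - (-4)·5 = 0 - (-20) = 20; sum of minors = 14.
det A = 0·((-12)·5 - 11·(-6)) - (-4)·(5·5 - 11·3) + 4·(5·(-6) - (-12)·3) = 0·6 - (-4)·(-8) + 4·6 = -8.
So p(s) = det(sI - A) = s^3 + 7s^2 + 14s + 8.
Rational-root test: any integer root divides 8. Testing small divisors, s = -1 works: p(-1) = -1 + 7 + (-14) + 8 = 0, so (s + 1) is a factor.
Dividing, p(s) = (s + 1)(s^2 + 6s + 8).
Factor s^2 + 6s + 8: two numbers with sum -6 and product 8 are -2 and -4, so s^2 + 6s + 8 = (s + 2)(s + 4).
Hence p(s) = (s + 1) (s + 2) (s + 4), with roots -4, -2, -1.
The eigenvalues -4, -2, -1 are distinct and real, so A is diagonalisable and x(t) = e^{At} x(0) = V diag(e^{λ_i t}) V^{-1} x(0), where the columns of V are the eigenvectors.
λ = -4: A - (-4)I = [[4, -4, 4], [5, -8, 11], [3, -6, 9]]. v must be orthogonal to every row; (row 1) × (row 2) = [-12, -24, -12], so take v_1 = [-1, -2, -1]^T.
λ = -2: A - (-2)I = [[2, -4, 4], [5, -10, 11], [3, -6, 7]]. v must be orthogonal to every row; (row 1) × (row 2) = [-4, -2, 0], so take v_2 = [2, 1, 0]^T.
λ = -1: A - (-1)I = [[1, -4, 4], [5, -11, 11], [3, -6, 6]]. v must be orthogonal to every row; (row 1) × (row 2) = [0, 9, 9], so take v_3 = [0, 1, 1]^T.
V = [v_1 v_2 v_3] = [[-1, 2, 0], [-2, 1, 1], [-1, 0, 1]] has det V = 1, so V^{-1} = adj(V)/det V = [[1, -2, 2], [1, -1, 1], [1, -2, 3]].
Modal coordinates z(0) = V^{-1} x(0): 1·1 + (-2)·(-3) + 2·(-1) = 5; 1·1 + (-1)·(-3) + 1·(-1) = 3; 1·1 + (-2)·(-3) + 3·(-1) = 4; so z(0) = [5, 3, 4]^T.
x_2(t) = Σ_i (v_i)_2 · z_i(0) · e^{λ_i t} (row 2 of V times the modal terms).
x_2(1.2) = (-2)·5·e^{-4·1.2} + 1·3·e^{-2·1.2} + 1·4·e^{-1·1.2} = (-10)·0.008230 + 3·0.090718 + 4·0.301194 = 1.3946.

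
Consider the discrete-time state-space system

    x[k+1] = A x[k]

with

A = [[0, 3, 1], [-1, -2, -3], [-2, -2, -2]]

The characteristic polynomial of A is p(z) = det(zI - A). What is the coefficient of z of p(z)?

3

Expand det(zI - A) for the 3×3 matrix.
p(z) = z^3 + 4z^2 + 3z - 10.
(Check: constant term = det(-A) = (-1)^3 det A = -10; coefficient of z^2 = -tr A = 4.)
The coefficient of z is 3.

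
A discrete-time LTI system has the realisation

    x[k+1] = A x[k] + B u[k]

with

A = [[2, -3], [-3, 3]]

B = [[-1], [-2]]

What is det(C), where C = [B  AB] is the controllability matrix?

11

AB = [[4], [-3]]
Controllability matrix C = [B  AB] = [[-1, 4], [-2, -3]]
det(C) = (-1)·(-3) - 4·(-2) = 3 - (-8) = 11
Since det(C) ≠ 0, rank(C) = 2 and the system is completely controllable.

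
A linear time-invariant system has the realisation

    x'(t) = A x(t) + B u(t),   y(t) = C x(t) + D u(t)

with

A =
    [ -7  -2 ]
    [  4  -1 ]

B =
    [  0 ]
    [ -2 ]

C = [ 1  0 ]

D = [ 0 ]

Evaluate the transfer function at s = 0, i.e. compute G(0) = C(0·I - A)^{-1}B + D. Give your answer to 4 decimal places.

0.2667

G(0) = C(-A)^{-1}B + D = -C A^{-1} B + D.
det A = 15, so A^{-1} = (1/15)·adj(A) = [[-1/15, 2/15], [-4/15, -7/15]]
A^{-1} B = [-4/15, 14/15]^T
C A^{-1} B = -4/15
G(0) = D - C A^{-1} B = 0 - (-4/15) = 4/15 ≈ 0.2667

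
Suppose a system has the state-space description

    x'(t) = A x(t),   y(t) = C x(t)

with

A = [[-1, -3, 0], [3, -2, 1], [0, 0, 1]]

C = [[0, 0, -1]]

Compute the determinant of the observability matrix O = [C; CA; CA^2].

CA = [[0, 0, -1]]
CA^2 = [[0, 0, -1]]
Observability matrix O = [C; CA; CA^2] = [[0, 0, -1], [0, 0, -1], [0, 0, -1]]
Expanding along the first row, det(O) = 0·(0·(-1) - (-1)·0) - 0·(0·(-1) - (-1)·0) + (-1)·(0·0 - 0·0) = 0·0 - 0·0 + (-1)·0 = 0
Since det(O) = 0, rank(O) < 3 and the system is not completely observable.

0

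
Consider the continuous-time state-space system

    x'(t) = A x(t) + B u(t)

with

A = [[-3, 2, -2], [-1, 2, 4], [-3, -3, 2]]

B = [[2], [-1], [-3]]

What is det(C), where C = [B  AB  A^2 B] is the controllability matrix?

-2496

AB = [[-2], [-16], [-9]]
A^2B = [[-8], [-66], [36]]
Controllability matrix C = [B  AB  A^2B] = [[2, -2, -8], [-1, -16, -66], [-3, -9, 36]]
Expanding along the first row, det(C) = 2·((-16)·36 - (-66)·(-9)) - (-2)·((-1)·36 - (-66)·(-3)) + (-8)·((-1)·(-9) - (-16)·(-3)) = 2·(-1170) - (-2)·(-234) + (-8)·(-39) = -2496
Since det(C) ≠ 0, rank(C) = 3 and the system is completely controllable.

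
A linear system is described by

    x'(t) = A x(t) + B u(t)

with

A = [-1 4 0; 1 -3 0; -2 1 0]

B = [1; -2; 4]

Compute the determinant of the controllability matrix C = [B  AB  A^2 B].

-55

AB = [[-9], [7], [-4]]
A^2B = [[37], [-30], [25]]
Controllability matrix C = [B  AB  A^2B] = [[1, -9, 37], [-2, 7, -30], [4, -4, 25]]
Expanding along the first row, det(C) = 1·(7·25 - (-30)·(-4)) - (-9)·((-2)·25 - (-30)·4) + 37·((-2)·(-4) - 7·4) = 1·55 - (-9)·70 + 37·(-20) = -55
Since det(C) ≠ 0, rank(C) = 3 and the system is completely controllable.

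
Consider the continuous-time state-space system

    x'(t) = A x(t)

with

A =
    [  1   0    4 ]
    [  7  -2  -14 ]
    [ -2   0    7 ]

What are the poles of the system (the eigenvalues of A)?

-2, 3, 5

det(sI - A) = s^3 - (tr A)s^2 + (M11 + M22 + M33)s - det A, where Mii is the 2×2 principal minor of A obtained by deleting row i and column i.
tr A = 1 + (-2) + 7 = 6; M11 = (-2)·7 - (-14)·0 = -14 - 0 = -14; M22 = 1·7 - 4·(-2) = 7 - (-8) = 15; M33 = 1·(-2) - 0·7 = -2 - 0 = -2; sum of minors = -1.
det A = 1·((-2)·7 - (-14)·0) - 0·(7·7 - (-14)·(-2)) + 4·(7·0 - (-2)·(-2)) = 1·(-14) - 0·21 + 4·(-4) = -30.
So p(s) = det(sI - A) = s^3 - 6s^2 - s + 30.
Rational-root test: any integer root divides 30. Testing small divisors, s = -2 works: p(-2) = -8 + (-24) + 2 + 30 = 0, so (s + 2) is a factor.
Dividing, p(s) = (s + 2)(s^2 - 8s + 15).
Factor s^2 - 8s + 15: two numbers with sum 8 and product 15 are 5 and 3, so s^2 - 8s + 15 = (s - 5)(s - 3).
Hence p(s) = (s - 5) (s - 3) (s + 2), with roots -2, 3, 5.
At least one eigenvalue has non-negative real part, so the system is not asymptotically stable.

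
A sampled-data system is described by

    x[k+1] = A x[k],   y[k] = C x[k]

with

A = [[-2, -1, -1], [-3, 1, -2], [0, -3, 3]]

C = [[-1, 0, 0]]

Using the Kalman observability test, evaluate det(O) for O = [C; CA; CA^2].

-3

CA = [[2, 1, 1]]
CA^2 = [[-7, -4, -1]]
Observability matrix O = [C; CA; CA^2] = [[-1, 0, 0], [2, 1, 1], [-7, -4, -1]]
Expanding along the first row, det(O) = (-1)·(1·(-1) - 1·(-4)) - 0·(2·(-1) - 1·(-7)) + 0·(2·(-4) - 1·(-7)) = (-1)·3 - 0·5 + 0·(-1) = -3
Since det(O) ≠ 0, rank(O) = 3 and the system is completely observable.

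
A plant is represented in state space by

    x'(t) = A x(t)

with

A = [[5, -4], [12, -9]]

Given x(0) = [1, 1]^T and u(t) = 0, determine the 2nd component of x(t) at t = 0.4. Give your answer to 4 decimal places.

1.4086

det(sI - A) = s^2 - (tr A)s + det A, with tr A = 5 + (-9) = -4 and det A = 5·(-9) - (-4)·12 = -45 - (-48) = 3.
So p(s) = det(sI - A) = s^2 + 4s + 3.
Factor s^2 + 4s + 3: two numbers with sum -4 and product 3 are -1 and -3, so s^2 + 4s + 3 = (s + 1)(s + 3).
Hence p(s) = (s + 1) (s + 3), with roots -3, -1.
The eigenvalues -3, -1 are distinct and real, so A is diagonalisable and x(t) = e^{At} x(0) = V diag(e^{λ_i t}) V^{-1} x(0), where the columns of V are the eigenvectors.
λ = -3: A - (-3)I = [[8, -4], [12, -6]]. Row 1 gives 8·v1 + (-4)·v2 = 0, so take v_1 = [1, 2]^T.
λ = -1: A - (-1)I = [[6, -4], [12, -8]]. Row 1 gives 6·v1 + (-4)·v2 = 0, so take v_2 = [-2, -3]^T.
V = [v_1 v_2] = [[1, -2], [2, -3]] has det V = 1, so V^{-1} = adj(V)/det V = [[-3, 2], [-2, 1]].
Modal coordinates z(0) = V^{-1} x(0): (-3)·1 + 2·1 = -1; (-2)·1 + 1·1 = -1; so z(0) = [-1, -1]^T.
x_2(t) = Σ_i (v_i)_2 · z_i(0) · e^{λ_i t} (row 2 of V times the modal terms).
x_2(0.4) = 2·(-1)·e^{-3·0.4} + (-3)·(-1)·e^{-1·0.4} = (-2)·0.301194 + 3·0.670320 = 1.4086.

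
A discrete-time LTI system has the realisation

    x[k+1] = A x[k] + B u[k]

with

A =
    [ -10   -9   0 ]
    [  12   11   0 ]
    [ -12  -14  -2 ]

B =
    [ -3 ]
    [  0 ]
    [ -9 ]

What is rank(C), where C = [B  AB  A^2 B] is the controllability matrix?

2

AB = [[30], [-36], [54]]
A^2B = [[24], [-36], [36]]
Controllability matrix C = [B  AB  A^2B] = [[-3, 30, 24], [0, -36, -36], [-9, 54, 36]]
The rows r1, r2, r3 of C are linearly dependent: -3·r1 - r2 + r3 = 0 (check each entry), so rank(C) ≤ 2.
The 2×2 minor from rows 1, 2, columns 1, 2 is (-3)·(-36) - 30·0 = 108 - 0 = 108 ≠ 0, so rank(C) = 2.
rank(C) = 2 < n = 3, so the pair (A, B) is not completely controllable.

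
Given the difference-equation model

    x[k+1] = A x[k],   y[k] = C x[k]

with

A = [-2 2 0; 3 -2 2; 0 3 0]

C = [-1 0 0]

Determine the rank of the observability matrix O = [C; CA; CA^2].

CA = [[2, -2, 0]]
CA^2 = [[-10, 8, -4]]
Observability matrix O = [C; CA; CA^2] = [[-1, 0, 0], [2, -2, 0], [-10, 8, -4]]
det(O) = (-1)·((-2)·(-4) - 0·8) - 0·(2·(-4) - 0·(-10)) + 0·(2·8 - (-2)·(-10)) = (-1)·8 - 0·(-8) + 0·(-4) = -8 ≠ 0, so rank(O) = 3.
rank(O) = 3 = n, so the pair (A, C) is completely observable.

3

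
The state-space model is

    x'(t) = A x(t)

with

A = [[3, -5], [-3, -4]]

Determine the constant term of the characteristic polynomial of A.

-27

For a 2×2 matrix, det(sI - A) = s^2 - (tr A)s + det A.
tr A = -1, det A = -27.
So p(s) = s^2 + s - 27.
The constant term is -27.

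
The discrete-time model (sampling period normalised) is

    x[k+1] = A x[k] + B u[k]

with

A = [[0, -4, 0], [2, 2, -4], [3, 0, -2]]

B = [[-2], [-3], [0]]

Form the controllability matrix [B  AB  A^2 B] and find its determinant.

AB = [[12], [-10], [-6]]
A^2B = [[40], [28], [48]]
Controllability matrix C = [B  AB  A^2B] = [[-2, 12, 40], [-3, -10, 28], [0, -6, 48]]
Expanding along the first row, det(C) = (-2)·((-10)·48 - 28·(-6)) - 12·((-3)·48 - 28·0) + 40·((-3)·(-6) - (-10)·0) = (-2)·(-312) - 12·(-144) + 40·18 = 3072
Since det(C) ≠ 0, rank(C) = 3 and the system is completely controllable.

3072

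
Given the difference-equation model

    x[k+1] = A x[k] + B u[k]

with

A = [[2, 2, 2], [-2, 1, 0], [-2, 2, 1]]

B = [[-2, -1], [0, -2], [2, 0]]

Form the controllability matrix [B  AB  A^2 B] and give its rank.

AB = [[0, -6], [4, 0], [6, -2]]
A^2B = [[20, -16], [4, 12], [14, 10]]
Controllability matrix C = [B  AB  A^2B] = [[-2, -1, 0, -6, 20, -16], [0, -2, 4, 0, 4, 12], [2, 0, 6, -2, 14, 10]]
Take the 3×3 submatrix of C formed by columns 1, 2, 3: [[-2, -1, 0], [0, -2, 4], [2, 0, 6]]. Its determinant is (-2)·((-2)·6 - 4·0) - (-1)·(0·6 - 4·2) + 0·(0·0 - (-2)·2) = (-2)·(-12) - (-1)·(-8) + 0·4 = 16 ≠ 0.
So rank(C) ≥ 3; since C has 3 rows, rank(C) = 3.
rank(C) = 3 = n, so the pair (A, B) is completely controllable.

3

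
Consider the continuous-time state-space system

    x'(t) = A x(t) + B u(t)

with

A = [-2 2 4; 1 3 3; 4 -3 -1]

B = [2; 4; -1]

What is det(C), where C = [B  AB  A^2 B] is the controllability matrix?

-526

AB = [[0], [11], [-3]]
A^2B = [[10], [24], [-30]]
Controllability matrix C = [B  AB  A^2B] = [[2, 0, 10], [4, 11, 24], [-1, -3, -30]]
Expanding along the first row, det(C) = 2·(11·(-30) - 24·(-3)) - 0·(4·(-30) - 24·(-1)) + 10·(4·(-3) - 11·(-1)) = 2·(-258) - 0·(-96) + 10·(-1) = -526
Since det(C) ≠ 0, rank(C) = 3 and the system is completely controllable.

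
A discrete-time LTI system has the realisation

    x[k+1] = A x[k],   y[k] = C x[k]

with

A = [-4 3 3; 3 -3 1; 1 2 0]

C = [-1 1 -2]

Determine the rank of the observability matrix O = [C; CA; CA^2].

CA = [[5, -10, -2]]
CA^2 = [[-52, 41, 5]]
Observability matrix O = [C; CA; CA^2] = [[-1, 1, -2], [5, -10, -2], [-52, 41, 5]]
det(O) = (-1)·((-10)·5 - (-2)·41) - 1·(5·5 - (-2)·(-52)) + (-2)·(5·41 - (-10)·(-52)) = (-1)·32 - 1·(-79) + (-2)·(-315) = 677 ≠ 0, so rank(O) = 3.
rank(O) = 3 = n, so the pair (A, C) is completely observable.

3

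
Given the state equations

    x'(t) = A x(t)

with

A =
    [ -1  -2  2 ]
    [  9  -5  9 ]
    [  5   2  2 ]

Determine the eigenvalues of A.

-5, -3, 4

det(sI - A) = s^3 - (tr A)s^2 + (M11 + M22 + M33)s - det A, where Mii is the 2×2 principal minor of A obtained by deleting row i and column i.
tr A = (-1) + (-5) + 2 = -4; M11 = (-5)·2 - 9·2 = -10 - 18 = -28; M22 = (-1)·2 - 2·5 = -2 - 10 = -12; M33 = (-1)·(-5) - (-2)·9 = 5 - (-18) = 23; sum of minors = -17.
det A = (-1)·((-5)·2 - 9·2) - (-2)·(9·2 - 9·5) + 2·(9·2 - (-5)·5) = (-1)·(-28) - (-2)·(-27) + 2·43 = 60.
So p(s) = det(sI - A) = s^3 + 4s^2 - 17s - 60.
Rational-root test: any integer root divides -60. Testing small divisors, s = -3 works: p(-3) = -27 + 36 + 51 + (-60) = 0, so (s + 3) is a factor.
Dividing, p(s) = (s + 3)(s^2 + s - 20).
Factor s^2 + s - 20: two numbers with sum -1 and product -20 are 4 and -5, so s^2 + s - 20 = (s - 4)(s + 5).
Hence p(s) = (s - 4) (s + 3) (s + 5), with roots -5, -3, 4.
At least one eigenvalue has non-negative real part, so the system is not asymptotically stable.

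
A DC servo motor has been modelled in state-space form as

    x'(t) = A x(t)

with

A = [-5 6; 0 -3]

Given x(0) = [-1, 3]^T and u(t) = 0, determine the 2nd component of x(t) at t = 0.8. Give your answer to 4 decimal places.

0.2722

det(sI - A) = s^2 - (tr A)s + det A, with tr A = (-5) + (-3) = -8 and det A = (-5)·(-3) - 6·0 = 15 - 0 = 15.
So p(s) = det(sI - A) = s^2 + 8s + 15.
Factor s^2 + 8s + 15: two numbers with sum -8 and product 15 are -3 and -5, so s^2 + 8s + 15 = (s + 3)(s + 5).
Hence p(s) = (s + 3) (s + 5), with roots -5, -3.
The eigenvalues -5, -3 are distinct and real, so A is diagonalisable and x(t) = e^{At} x(0) = V diag(e^{λ_i t}) V^{-1} x(0), where the columns of V are the eigenvectors.
λ = -5: A - (-5)I = [[0, 6], [0, 2]]. Row 1 gives 0·v1 + 6·v2 = 0, so take v_1 = [1, 0]^T.
λ = -3: A - (-3)I = [[-2, 6], [0, 0]]. Row 1 gives (-2)·v1 + 6·v2 = 0, so take v_2 = [3, 1]^T.
V = [v_1 v_2] = [[1, 3], [0, 1]] has det V = 1, so V^{-1} = adj(V)/det V = [[1, -3], [0, 1]].
Modal coordinates z(0) = V^{-1} x(0): 1·(-1) + (-3)·3 = -10; 0·(-1) + 1·3 = 3; so z(0) = [-10, 3]^T.
x_2(t) = Σ_i (v_i)_2 · z_i(0) · e^{λ_i t} (row 2 of V times the modal terms).
x_2(0.8) = 0·(-10)·e^{-5·0.8} + 1·3·e^{-3·0.8} = 0·0.018316 + 3·0.090718 = 0.2722.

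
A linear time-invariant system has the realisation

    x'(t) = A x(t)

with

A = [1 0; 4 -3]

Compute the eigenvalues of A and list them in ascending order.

det(sI - A) = s^2 - (tr A)s + det A, with tr A = 1 + (-3) = -2 and det A = 1·(-3) - 0·4 = -3 - 0 = -3.
So p(s) = det(sI - A) = s^2 + 2s - 3.
Factor s^2 + 2s - 3: two numbers with sum -2 and product -3 are 1 and -3, so s^2 + 2s - 3 = (s - 1)(s + 3).
Hence p(s) = (s - 1) (s + 3), with roots -3, 1.
At least one eigenvalue has non-negative real part, so the system is not asymptotically stable.

-3, 1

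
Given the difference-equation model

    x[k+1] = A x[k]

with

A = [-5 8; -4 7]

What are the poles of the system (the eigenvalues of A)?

-1, 3

det(zI - A) = z^2 - (tr A)z + det A, with tr A = (-5) + 7 = 2 and det A = (-5)·7 - 8·(-4) = -35 - (-32) = -3.
So p(z) = det(zI - A) = z^2 - 2z - 3.
Factor z^2 - 2z - 3: two numbers with sum 2 and product -3 are 3 and -1, so z^2 - 2z - 3 = (z - 3)(z + 1).
Hence p(z) = (z - 3) (z + 1), with roots -1, 3.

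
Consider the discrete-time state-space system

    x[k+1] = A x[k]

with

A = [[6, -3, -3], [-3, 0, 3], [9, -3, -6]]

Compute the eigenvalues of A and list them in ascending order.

det(zI - A) = z^3 - (tr A)z^2 + (M11 + M22 + M33)z - det A, where Mii is the 2×2 principal minor of A obtained by deleting row i and column i.
tr A = 6 + 0 + (-6) = 0; M11 = 0·(-6) - 3·(-3) = 0 - (-9) = 9; M22 = 6·(-6) - (-3)·9 = -36 - (-27) = -9; M33 = 6·0 - (-3)·(-3) = 0 - 9 = -9; sum of minors = -9.
det A = 6·(0·(-6) - 3·(-3)) - (-3)·((-3)·(-6) - 3·9) + (-3)·((-3)·(-3) - 0·9) = 6·9 - (-3)·(-9) + (-3)·9 = 0.
So p(z) = det(zI - A) = z^3 - 9z.
The constant term is 0, so p(z) = z(z^2 - 9).
Factor z^2 - 9: two numbers with sum 0 and product -9 are 3 and -3, so z^2 - 9 = (z - 3)(z + 3).
Hence p(z) = z (z - 3) (z + 3), with roots -3, 0, 3.

-3, 0, 3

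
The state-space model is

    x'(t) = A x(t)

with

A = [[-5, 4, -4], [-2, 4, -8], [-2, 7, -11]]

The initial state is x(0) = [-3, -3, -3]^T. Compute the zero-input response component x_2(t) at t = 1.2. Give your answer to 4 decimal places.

0.0098

det(sI - A) = s^3 - (tr A)s^2 + (M11 + M22 + M33)s - det A, where Mii is the 2×2 principal minor of A obtained by deleting row i and column i.
tr A = (-5) + 4 + (-11) = -12; M11 = 4·(-11) - (-8)·7 = -44 - (-56) = 12; M22 = (-5)·(-11) - (-4)·(-2) = 55 - 8 = 47; M33 = (-5)·4 - 4·(-2) = -20 - (-8) = -12; sum of minors = 47.
det A = (-5)·(4·(-11) - (-8)·7) - 4·((-2)·(-11) - (-8)·(-2)) + (-4)·((-2)·7 - 4·(-2)) = (-5)·12 - 4·6 + (-4)·(-6) = -60.
So p(s) = det(sI - A) = s^3 + 12s^2 + 47s + 60.
Rational-root test: any integer root divides 60. Testing small divisors, s = -3 works: p(-3) = -27 + 108 + (-141) + 60 = 0, so (s + 3) is a factor.
Dividing, p(s) = (s + 3)(s^2 + 9s + 20).
Factor s^2 + 9s + 20: two numbers with sum -9 and product 20 are -4 and -5, so s^2 + 9s + 20 = (s + 4)(s + 5).
Hence p(s) = (s + 3) (s + 4) (s + 5), with roots -5, -4, -3.
The eigenvalues -5, -4, -3 are distinct and real, so A is diagonalisable and x(t) = e^{At} x(0) = V diag(e^{λ_i t}) V^{-1} x(0), where the columns of V are the eigenvectors.
λ = -5: A - (-5)I = [[0, 4, -4], [-2, 9, -8], [-2, 7, -6]]. v must be orthogonal to every row; (row 1) × (row 2) = [4, 8, 8], so take v_1 = [1, 2, 2]^T.
λ = -4: A - (-4)I = [[-1, 4, -4], [-2, 8, -8], [-2, 7, -7]]. v must be orthogonal to every row; (row 1) × (row 3) = [0, 1, 1], so take v_2 = [0, 1, 1]^T.
λ = -3: A - (-3)I = [[-2, 4, -4], [-2, 7, -8], [-2, 7, -8]]. v must be orthogonal to every row; (row 1) × (row 2) = [-4, -8, -6], so take v_3 = [-2, -4, -3]^T.
V = [v_1 v_2 v_3] = [[1, 0, -2], [2, 1, -4], [2, 1, -3]] has det V = 1, so V^{-1} = adj(V)/det V = [[1, -2, 2], [-2, 1, 0], [0, -1, 1]].
Modal coordinates z(0) = V^{-1} x(0): 1·(-3) + (-2)·(-3) + 2·(-3) = -3; (-2)·(-3) + 1·(-3) + 0·(-3) = 3; 0·(-3) + (-1)·(-3) + 1·(-3) = 0; so z(0) = [-3, 3, 0]^T.
x_2(t) = Σ_i (v_i)_2 · z_i(0) · e^{λ_i t} (row 2 of V times the modal terms).
x_2(1.2) = 2·(-3)·e^{-5·1.2} + 1·3·e^{-4·1.2} + (-4)·0·e^{-3·1.2} = (-6)·0.002479 + 3·0.008230 + 0·0.027324 = 0.0098.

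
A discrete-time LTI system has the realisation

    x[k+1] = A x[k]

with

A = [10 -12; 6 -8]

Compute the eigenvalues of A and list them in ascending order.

-2, 4

det(zI - A) = z^2 - (tr A)z + det A, with tr A = 10 + (-8) = 2 and det A = 10·(-8) - (-12)·6 = -80 - (-72) = -8.
So p(z) = det(zI - A) = z^2 - 2z - 8.
Factor z^2 - 2z - 8: two numbers with sum 2 and product -8 are 4 and -2, so z^2 - 2z - 8 = (z - 4)(z + 2).
Hence p(z) = (z - 4) (z + 2), with roots -2, 4.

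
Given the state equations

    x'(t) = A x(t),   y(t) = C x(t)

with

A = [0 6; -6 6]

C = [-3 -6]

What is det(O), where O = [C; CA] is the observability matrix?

378

CA = [[36, -54]]
Observability matrix O = [C; CA] = [[-3, -6], [36, -54]]
det(O) = (-3)·(-54) - (-6)·36 = 162 - (-216) = 378
Since det(O) ≠ 0, rank(O) = 2 and the system is completely observable.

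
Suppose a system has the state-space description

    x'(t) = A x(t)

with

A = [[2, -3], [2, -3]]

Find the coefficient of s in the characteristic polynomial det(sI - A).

1

For a 2×2 matrix, det(sI - A) = s^2 - (tr A)s + det A.
tr A = -1, det A = 0.
So p(s) = s^2 + s.
The coefficient of s is 1.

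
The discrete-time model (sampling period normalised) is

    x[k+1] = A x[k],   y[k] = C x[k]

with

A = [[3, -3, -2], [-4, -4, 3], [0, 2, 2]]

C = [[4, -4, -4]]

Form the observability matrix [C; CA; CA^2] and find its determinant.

CA = [[28, -4, -28]]
CA^2 = [[100, -124, -124]]
Observability matrix O = [C; CA; CA^2] = [[4, -4, -4], [28, -4, -28], [100, -124, -124]]
Expanding along the first row, det(O) = 4·((-4)·(-124) - (-28)·(-124)) - (-4)·(28·(-124) - (-28)·100) + (-4)·(28·(-124) - (-4)·100) = 4·(-2976) - (-4)·(-672) + (-4)·(-3072) = -2304
Since det(O) ≠ 0, rank(O) = 3 and the system is completely observable.

-2304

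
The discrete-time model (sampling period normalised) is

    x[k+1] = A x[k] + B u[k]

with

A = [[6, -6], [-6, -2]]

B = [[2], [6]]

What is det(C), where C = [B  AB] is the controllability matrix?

AB = [[-24], [-24]]
Controllability matrix C = [B  AB] = [[2, -24], [6, -24]]
det(C) = 2·(-24) - (-24)·6 = -48 - (-144) = 96
Since det(C) ≠ 0, rank(C) = 2 and the system is completely controllable.

96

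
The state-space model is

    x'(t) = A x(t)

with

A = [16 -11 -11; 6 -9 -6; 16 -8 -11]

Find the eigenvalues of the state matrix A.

det(sI - A) = s^3 - (tr A)s^2 + (M11 + M22 + M33)s - det A, where Mii is the 2×2 principal minor of A obtained by deleting row i and column i.
tr A = 16 + (-9) + (-11) = -4; M11 = (-9)·(-11) - (-6)·(-8) = 99 - 48 = 51; M22 = 16·(-11) - (-11)·16 = -176 - (-176) = 0; M33 = 16·(-9) - (-11)·6 = -144 - (-66) = -78; sum of minors = -27.
det A = 16·((-9)·(-11) - (-6)·(-8)) - (-11)·(6·(-11) - (-6)·16) + (-11)·(6·(-8) - (-9)·16) = 16·51 - (-11)·30 + (-11)·96 = 90.
So p(s) = det(sI - A) = s^3 + 4s^2 - 27s - 90.
Rational-root test: any integer root divides -90. Testing small divisors, s = -3 works: p(-3) = -27 + 36 + 81 + (-90) = 0, so (s + 3) is a factor.
Dividing, p(s) = (s + 3)(s^2 + s - 30).
Factor s^2 + s - 30: two numbers with sum -1 and product -30 are 5 and -6, so s^2 + s - 30 = (s - 5)(s + 6).
Hence p(s) = (s - 5) (s + 3) (s + 6), with roots -6, -3, 5.
At least one eigenvalue has non-negative real part, so the system is not asymptotically stable.

-6, -3, 5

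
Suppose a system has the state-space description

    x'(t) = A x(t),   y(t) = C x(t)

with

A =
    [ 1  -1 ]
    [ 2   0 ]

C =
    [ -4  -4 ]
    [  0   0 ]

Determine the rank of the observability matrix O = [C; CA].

CA = [[-12, 4], [0, 0]]
Observability matrix O = [C; CA] = [[-4, -4], [0, 0], [-12, 4], [0, 0]]
Take the 2×2 submatrix of O formed by rows 1, 3: [[-4, -4], [-12, 4]]. Its determinant is (-4)·4 - (-4)·(-12) = -16 - 48 = -64 ≠ 0.
So rank(O) ≥ 2; since O has 2 columns, rank(O) = 2.
rank(O) = 2 = n, so the pair (A, C) is completely observable.

2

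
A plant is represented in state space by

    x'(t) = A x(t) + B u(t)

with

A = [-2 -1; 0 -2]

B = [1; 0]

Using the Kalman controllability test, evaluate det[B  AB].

0

AB = [[-2], [0]]
Controllability matrix C = [B  AB] = [[1, -2], [0, 0]]
det(C) = 1·0 - (-2)·0 = 0 - 0 = 0
Since det(C) = 0, rank(C) < 2 and the system is not completely controllable.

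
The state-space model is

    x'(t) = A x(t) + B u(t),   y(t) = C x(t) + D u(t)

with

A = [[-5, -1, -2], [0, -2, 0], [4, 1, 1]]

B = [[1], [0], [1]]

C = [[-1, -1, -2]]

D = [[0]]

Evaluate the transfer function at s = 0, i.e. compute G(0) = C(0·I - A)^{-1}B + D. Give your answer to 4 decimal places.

-5.0000

G(0) = C(-A)^{-1}B + D = -C A^{-1} B + D.
det A = -6, so A^{-1} = (1/-6)·adj(A) = [[1/3, 1/6, 2/3], [0, -1/2, 0], [-4/3, -1/6, -5/3]]
A^{-1} B = [1, 0, -3]^T
C A^{-1} B = 5
G(0) = D - C A^{-1} B = 0 - (5) = -5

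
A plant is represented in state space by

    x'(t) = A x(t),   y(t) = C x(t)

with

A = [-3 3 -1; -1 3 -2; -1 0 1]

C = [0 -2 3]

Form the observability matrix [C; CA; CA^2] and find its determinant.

CA = [[-1, -6, 7]]
CA^2 = [[2, -21, 20]]
Observability matrix O = [C; CA; CA^2] = [[0, -2, 3], [-1, -6, 7], [2, -21, 20]]
Expanding along the first row, det(O) = 0·((-6)·20 - 7·(-21)) - (-2)·((-1)·20 - 7·2) + 3·((-1)·(-21) - (-6)·2) = 0·27 - (-2)·(-34) + 3·33 = 31
Since det(O) ≠ 0, rank(O) = 3 and the system is completely observable.

31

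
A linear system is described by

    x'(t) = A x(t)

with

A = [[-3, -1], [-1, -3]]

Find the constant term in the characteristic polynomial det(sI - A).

8

For a 2×2 matrix, det(sI - A) = s^2 - (tr A)s + det A.
tr A = -6, det A = 8.
So p(s) = s^2 + 6s + 8.
The constant term is 8.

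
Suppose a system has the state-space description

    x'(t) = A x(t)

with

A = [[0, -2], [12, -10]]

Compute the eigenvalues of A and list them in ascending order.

det(sI - A) = s^2 - (tr A)s + det A, with tr A = 0 + (-10) = -10 and det A = 0·(-10) - (-2)·12 = 0 - (-24) = 24.
So p(s) = det(sI - A) = s^2 + 10s + 24.
Factor s^2 + 10s + 24: two numbers with sum -10 and product 24 are -4 and -6, so s^2 + 10s + 24 = (s + 4)(s + 6).
Hence p(s) = (s + 4) (s + 6), with roots -6, -4.
All eigenvalues have negative real part, so the system is asymptotically stable.

-6, -4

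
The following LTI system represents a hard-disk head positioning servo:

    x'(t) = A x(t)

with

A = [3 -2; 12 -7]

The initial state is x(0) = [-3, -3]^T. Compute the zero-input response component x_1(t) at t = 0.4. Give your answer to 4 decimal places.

det(sI - A) = s^2 - (tr A)s + det A, with tr A = 3 + (-7) = -4 and det A = 3·(-7) - (-2)·12 = -21 - (-24) = 3.
So p(s) = det(sI - A) = s^2 + 4s + 3.
Factor s^2 + 4s + 3: two numbers with sum -4 and product 3 are -1 and -3, so s^2 + 4s + 3 = (s + 1)(s + 3).
Hence p(s) = (s + 1) (s + 3), with roots -3, -1.
The eigenvalues -3, -1 are distinct and real, so A is diagonalisable and x(t) = e^{At} x(0) = V diag(e^{λ_i t}) V^{-1} x(0), where the columns of V are the eigenvectors.
λ = -3: A - (-3)I = [[6, -2], [12, -4]]. Row 1 gives 6·v1 + (-2)·v2 = 0, so take v_1 = [1, 3]^T.
λ = -1: A - (-1)I = [[4, -2], [12, -6]]. Row 1 gives 4·v1 + (-2)·v2 = 0, so take v_2 = [-1, -2]^T.
V = [v_1 v_2] = [[1, -1], [3, -2]] has det V = 1, so V^{-1} = adj(V)/det V = [[-2, 1], [-3, 1]].
Modal coordinates z(0) = V^{-1} x(0): (-2)·(-3) + 1·(-3) = 3; (-3)·(-3) + 1·(-3) = 6; so z(0) = [3, 6]^T.
x_1(t) = Σ_i (v_i)_1 · z_i(0) · e^{λ_i t} (row 1 of V times the modal terms).
x_1(0.4) = 1·3·e^{-3·0.4} + (-1)·6·e^{-1·0.4} = 3·0.301194 + (-6)·0.670320 = -3.1183.

-3.1183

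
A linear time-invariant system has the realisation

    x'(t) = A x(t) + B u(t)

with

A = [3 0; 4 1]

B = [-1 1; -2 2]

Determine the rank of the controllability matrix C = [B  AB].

AB = [[-3, 3], [-6, 6]]
Controllability matrix C = [B  AB] = [[-1, 1, -3, 3], [-2, 2, -6, 6]]
Every column of C is a scalar multiple of column 1 = [-1, -2] (multipliers 1, -1, 3, -3), so the columns span a one-dimensional space.
C ≠ 0, hence rank(C) = 1.
rank(C) = 1 < n = 2, so the pair (A, B) is not completely controllable.

1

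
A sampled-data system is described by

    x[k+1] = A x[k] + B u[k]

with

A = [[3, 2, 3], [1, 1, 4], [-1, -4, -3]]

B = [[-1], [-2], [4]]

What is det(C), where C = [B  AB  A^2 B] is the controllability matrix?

AB = [[5], [13], [-3]]
A^2B = [[32], [6], [-48]]
Controllability matrix C = [B  AB  A^2B] = [[-1, 5, 32], [-2, 13, 6], [4, -3, -48]]
Expanding along the first row, det(C) = (-1)·(13·(-48) - 6·(-3)) - 5·((-2)·(-48) - 6·4) + 32·((-2)·(-3) - 13·4) = (-1)·(-606) - 5·72 + 32·(-46) = -1226
Since det(C) ≠ 0, rank(C) = 3 and the system is completely controllable.

-1226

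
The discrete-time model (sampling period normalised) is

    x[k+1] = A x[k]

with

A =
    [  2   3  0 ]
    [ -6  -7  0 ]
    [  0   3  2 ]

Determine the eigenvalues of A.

det(zI - A) = z^3 - (tr A)z^2 + (M11 + M22 + M33)z - det A, where Mii is the 2×2 principal minor of A obtained by deleting row i and column i.
tr A = 2 + (-7) + 2 = -3; M11 = (-7)·2 - 0·3 = -14 - 0 = -14; M22 = 2·2 - 0·0 = 4 - 0 = 4; M33 = 2·(-7) - 3·(-6) = -14 - (-18) = 4; sum of minors = -6.
det A = 2·((-7)·2 - 0·3) - 3·((-6)·2 - 0·0) + 0·((-6)·3 - (-7)·0) = 2·(-14) - 3·(-12) + 0·(-18) = 8.
So p(z) = det(zI - A) = z^3 + 3z^2 - 6z - 8.
Rational-root test: any integer root divides -8. Testing small divisors, z = -1 works: p(-1) = -1 + 3 + 6 + (-8) = 0, so (z + 1) is a factor.
Dividing, p(z) = (z + 1)(z^2 + 2z - 8).
Factor z^2 + 2z - 8: two numbers with sum -2 and product -8 are 2 and -4, so z^2 + 2z - 8 = (z - 2)(z + 4).
Hence p(z) = (z - 2) (z + 1) (z + 4), with roots -4, -1, 2.

-4, -1, 2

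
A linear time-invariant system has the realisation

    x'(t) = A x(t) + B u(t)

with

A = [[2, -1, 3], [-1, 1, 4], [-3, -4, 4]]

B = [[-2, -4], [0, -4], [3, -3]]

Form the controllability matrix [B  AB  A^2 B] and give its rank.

AB = [[5, -13], [14, -12], [18, 16]]
A^2B = [[50, 34], [81, 65], [1, 151]]
Controllability matrix C = [B  AB  A^2B] = [[-2, -4, 5, -13, 50, 34], [0, -4, 14, -12, 81, 65], [3, -3, 18, 16, 1, 151]]
Take the 3×3 submatrix of C formed by columns 1, 2, 3: [[-2, -4, 5], [0, -4, 14], [3, -3, 18]]. Its determinant is (-2)·((-4)·18 - 14·(-3)) - (-4)·(0·18 - 14·3) + 5·(0·(-3) - (-4)·3) = (-2)·(-30) - (-4)·(-42) + 5·12 = -48 ≠ 0.
So rank(C) ≥ 3; since C has 3 rows, rank(C) = 3.
rank(C) = 3 = n, so the pair (A, B) is completely controllable.

3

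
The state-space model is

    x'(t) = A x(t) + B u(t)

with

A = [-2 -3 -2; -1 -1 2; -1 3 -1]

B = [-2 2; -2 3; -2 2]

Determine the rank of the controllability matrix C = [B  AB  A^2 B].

3

AB = [[14, -17], [0, -1], [-2, 5]]
A^2B = [[-24, 27], [-18, 28], [-12, 9]]
Controllability matrix C = [B  AB  A^2B] = [[-2, 2, 14, -17, -24, 27], [-2, 3, 0, -1, -18, 28], [-2, 2, -2, 5, -12, 9]]
Take the 3×3 submatrix of C formed by columns 1, 2, 3: [[-2, 2, 14], [-2, 3, 0], [-2, 2, -2]]. Its determinant is (-2)·(3·(-2) - 0·2) - 2·((-2)·(-2) - 0·(-2)) + 14·((-2)·2 - 3·(-2)) = (-2)·(-6) - 2·4 + 14·2 = 32 ≠ 0.
So rank(C) ≥ 3; since C has 3 rows, rank(C) = 3.
rank(C) = 3 = n, so the pair (A, B) is completely controllable.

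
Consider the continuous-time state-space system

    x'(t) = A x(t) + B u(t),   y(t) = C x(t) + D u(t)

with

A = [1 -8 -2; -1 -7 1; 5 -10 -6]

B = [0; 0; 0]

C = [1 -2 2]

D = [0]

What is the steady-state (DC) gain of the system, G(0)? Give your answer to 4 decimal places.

G(0) = C(-A)^{-1}B + D = -C A^{-1} B + D.
det A = -30, so A^{-1} = (1/-30)·adj(A) = [[-26/15, 14/15, 11/15], [1/30, -2/15, -1/30], [-3/2, 1, 1/2]]
A^{-1} B = [0, 0, 0]^T
C A^{-1} B = 0
G(0) = D - C A^{-1} B = 0 - (0) = 0

0.0000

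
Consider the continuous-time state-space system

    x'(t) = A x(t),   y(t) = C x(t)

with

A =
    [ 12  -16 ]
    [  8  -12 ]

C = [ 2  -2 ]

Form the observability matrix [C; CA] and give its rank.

CA = [[8, -8]]
Observability matrix O = [C; CA] = [[2, -2], [8, -8]]
Every row of O is a scalar multiple of row 1 = [2, -2] (multipliers 1, 4), so the rows span a one-dimensional space.
O ≠ 0, hence rank(O) = 1.
rank(O) = 1 < n = 2, so the pair (A, C) is not completely observable.

1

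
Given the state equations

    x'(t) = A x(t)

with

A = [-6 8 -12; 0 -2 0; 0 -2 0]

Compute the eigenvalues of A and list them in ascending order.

-6, -2, 0

det(sI - A) = s^3 - (tr A)s^2 + (M11 + M22 + M33)s - det A, where Mii is the 2×2 principal minor of A obtained by deleting row i and column i.
tr A = (-6) + (-2) + 0 = -8; M11 = (-2)·0 - 0·(-2) = 0 - 0 = 0; M22 = (-6)·0 - (-12)·0 = 0 - 0 = 0; M33 = (-6)·(-2) - 8·0 = 12 - 0 = 12; sum of minors = 12.
det A = (-6)·((-2)·0 - 0·(-2)) - 8·(0·0 - 0·0) + (-12)·(0·(-2) - (-2)·0) = (-6)·0 - 8·0 + (-12)·0 = 0.
So p(s) = det(sI - A) = s^3 + 8s^2 + 12s.
The constant term is 0, so p(s) = s(s^2 + 8s + 12).
Factor s^2 + 8s + 12: two numbers with sum -8 and product 12 are -2 and -6, so s^2 + 8s + 12 = (s + 2)(s + 6).
Hence p(s) = s (s + 2) (s + 6), with roots -6, -2, 0.
At least one eigenvalue has non-negative real part, so the system is not asymptotically stable.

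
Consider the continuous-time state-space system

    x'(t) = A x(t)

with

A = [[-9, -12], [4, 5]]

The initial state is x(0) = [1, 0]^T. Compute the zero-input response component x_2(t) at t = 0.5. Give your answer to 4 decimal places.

0.7668

det(sI - A) = s^2 - (tr A)s + det A, with tr A = (-9) + 5 = -4 and det A = (-9)·5 - (-12)·4 = -45 - (-48) = 3.
So p(s) = det(sI - A) = s^2 + 4s + 3.
Factor s^2 + 4s + 3: two numbers with sum -4 and product 3 are -1 and -3, so s^2 + 4s + 3 = (s + 1)(s + 3).
Hence p(s) = (s + 1) (s + 3), with roots -3, -1.
The eigenvalues -3, -1 are distinct and real, so A is diagonalisable and x(t) = e^{At} x(0) = V diag(e^{λ_i t}) V^{-1} x(0), where the columns of V are the eigenvectors.
λ = -3: A - (-3)I = [[-6, -12], [4, 8]]. Row 1 gives (-6)·v1 + (-12)·v2 = 0, so take v_1 = [2, -1]^T.
λ = -1: A - (-1)I = [[-8, -12], [4, 6]]. Row 1 gives (-8)·v1 + (-12)·v2 = 0, so take v_2 = [3, -2]^T.
V = [v_1 v_2] = [[2, 3], [-1, -2]] has det V = -1, so V^{-1} = adj(V)/det V = [[2, 3], [-1, -2]].
Modal coordinates z(0) = V^{-1} x(0): 2·1 + 3·0 = 2; (-1)·1 + (-2)·0 = -1; so z(0) = [2, -1]^T.
x_2(t) = Σ_i (v_i)_2 · z_i(0) · e^{λ_i t} (row 2 of V times the modal terms).
x_2(0.5) = (-1)·2·e^{-3·0.5} + (-2)·(-1)·e^{-1·0.5} = (-2)·0.223130 + 2·0.606531 = 0.7668.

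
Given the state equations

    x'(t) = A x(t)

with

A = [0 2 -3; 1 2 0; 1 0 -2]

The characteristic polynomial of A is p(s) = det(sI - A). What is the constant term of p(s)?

-10

Expand det(sI - A) for the 3×3 matrix.
p(s) = s^3 - 3s - 10.
(Check: constant term = det(-A) = (-1)^3 det A = -10; coefficient of s^2 = -tr A = 0.)
The constant term is -10.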